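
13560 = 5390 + 8170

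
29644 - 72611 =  - 42967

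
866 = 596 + 270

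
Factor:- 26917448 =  - 2^3*3364681^1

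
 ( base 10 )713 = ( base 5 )10323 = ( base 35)KD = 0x2C9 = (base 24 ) 15H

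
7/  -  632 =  - 1+625/632= - 0.01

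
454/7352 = 227/3676 = 0.06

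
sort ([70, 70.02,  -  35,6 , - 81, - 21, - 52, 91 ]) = [ - 81,-52, - 35, - 21, 6,  70, 70.02, 91 ] 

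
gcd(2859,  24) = 3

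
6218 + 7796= 14014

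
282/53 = 5 + 17/53 = 5.32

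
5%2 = 1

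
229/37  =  6 + 7/37 = 6.19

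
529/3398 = 529/3398 =0.16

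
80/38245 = 16/7649 = 0.00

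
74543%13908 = 5003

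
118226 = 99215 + 19011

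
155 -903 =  - 748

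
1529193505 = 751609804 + 777583701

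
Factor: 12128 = 2^5*379^1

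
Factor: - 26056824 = - 2^3*3^1*311^1*3491^1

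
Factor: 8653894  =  2^1*4326947^1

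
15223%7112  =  999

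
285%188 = 97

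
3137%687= 389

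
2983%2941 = 42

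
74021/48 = 74021/48 = 1542.10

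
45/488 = 45/488 = 0.09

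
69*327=22563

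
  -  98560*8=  - 788480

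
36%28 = 8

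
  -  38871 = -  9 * 4319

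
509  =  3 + 506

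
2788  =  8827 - 6039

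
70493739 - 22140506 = 48353233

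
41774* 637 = 26610038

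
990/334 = 2 + 161/167 =2.96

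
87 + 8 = 95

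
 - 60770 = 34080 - 94850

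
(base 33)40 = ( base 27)4O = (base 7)246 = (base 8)204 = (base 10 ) 132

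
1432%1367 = 65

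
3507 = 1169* 3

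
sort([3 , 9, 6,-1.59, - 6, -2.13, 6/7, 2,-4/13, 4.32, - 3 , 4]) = [ -6, -3, - 2.13,-1.59,  -  4/13,6/7,2,3,4 , 4.32, 6, 9 ] 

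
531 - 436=95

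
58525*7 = 409675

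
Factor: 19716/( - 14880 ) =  - 53/40 = -  2^( - 3)*5^( - 1)*53^1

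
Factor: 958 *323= 2^1* 17^1* 19^1*479^1= 309434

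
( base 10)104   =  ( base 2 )1101000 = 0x68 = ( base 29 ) 3H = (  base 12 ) 88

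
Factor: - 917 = -7^1*131^1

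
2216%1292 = 924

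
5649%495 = 204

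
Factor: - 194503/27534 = - 2^( - 1 )*3^( - 1 )*13^( - 1)*19^1*29^1  =  -551/78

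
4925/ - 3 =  - 1642 + 1/3 = -  1641.67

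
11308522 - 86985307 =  - 75676785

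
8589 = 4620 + 3969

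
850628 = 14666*58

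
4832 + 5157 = 9989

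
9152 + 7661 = 16813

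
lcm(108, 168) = 1512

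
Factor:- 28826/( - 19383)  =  58/39 = 2^1*3^( - 1 ) * 13^( - 1)*29^1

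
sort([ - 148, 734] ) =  [ - 148, 734]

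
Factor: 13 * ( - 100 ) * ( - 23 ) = 29900 = 2^2*5^2*13^1 * 23^1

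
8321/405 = 20 + 221/405 = 20.55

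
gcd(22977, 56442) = 69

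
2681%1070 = 541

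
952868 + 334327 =1287195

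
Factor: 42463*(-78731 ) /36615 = - 3343154453/36615 =- 3^( - 1)*5^ (-1 )*131^1*601^1*2441^( - 1)*42463^1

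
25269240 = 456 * 55415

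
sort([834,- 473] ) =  [ - 473, 834] 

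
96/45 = 32/15 = 2.13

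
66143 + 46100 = 112243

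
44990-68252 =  - 23262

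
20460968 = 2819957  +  17641011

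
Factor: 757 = 757^1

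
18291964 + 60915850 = 79207814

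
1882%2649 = 1882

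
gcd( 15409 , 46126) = 1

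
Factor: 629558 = 2^1*314779^1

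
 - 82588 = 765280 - 847868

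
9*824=7416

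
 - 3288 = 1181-4469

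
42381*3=127143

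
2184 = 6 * 364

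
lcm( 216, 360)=1080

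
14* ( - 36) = -504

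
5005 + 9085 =14090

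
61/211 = 61/211 = 0.29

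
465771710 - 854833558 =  - 389061848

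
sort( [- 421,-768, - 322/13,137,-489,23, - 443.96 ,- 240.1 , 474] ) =[ - 768, - 489 , - 443.96, -421 , -240.1, - 322/13,23,137,474]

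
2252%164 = 120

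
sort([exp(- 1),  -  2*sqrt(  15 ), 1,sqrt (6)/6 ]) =[ - 2*sqrt ( 15), exp( - 1), sqrt( 6) /6, 1 ]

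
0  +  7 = 7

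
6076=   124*49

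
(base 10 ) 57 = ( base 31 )1q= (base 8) 71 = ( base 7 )111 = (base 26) 25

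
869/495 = 1 +34/45 = 1.76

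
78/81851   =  78/81851 = 0.00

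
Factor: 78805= 5^1*15761^1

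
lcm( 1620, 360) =3240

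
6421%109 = 99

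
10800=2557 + 8243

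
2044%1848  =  196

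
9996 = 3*3332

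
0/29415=0 = 0.00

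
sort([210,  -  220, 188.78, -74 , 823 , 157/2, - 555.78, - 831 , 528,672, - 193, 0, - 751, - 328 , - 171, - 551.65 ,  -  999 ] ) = [ - 999, - 831,-751, - 555.78 , - 551.65, - 328, - 220, - 193, - 171,  -  74, 0, 157/2, 188.78,  210, 528,672,823]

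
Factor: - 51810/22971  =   - 17270/7657 = - 2^1 * 5^1*11^1*13^( - 1)*19^ ( - 1 )*31^( - 1) * 157^1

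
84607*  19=1607533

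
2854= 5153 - 2299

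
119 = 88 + 31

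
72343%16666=5679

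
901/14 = 901/14 = 64.36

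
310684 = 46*6754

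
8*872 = 6976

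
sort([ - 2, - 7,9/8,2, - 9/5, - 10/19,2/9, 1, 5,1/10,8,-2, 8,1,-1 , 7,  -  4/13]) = [ - 7, - 2,-2, - 9/5, - 1,-10/19,-4/13,1/10,2/9,1, 1,9/8, 2, 5,7, 8, 8]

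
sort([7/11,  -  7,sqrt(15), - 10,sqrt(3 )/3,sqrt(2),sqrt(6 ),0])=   [-10,- 7,0, sqrt(3 ) /3,  7/11,sqrt(2 ), sqrt(6),sqrt(15 )]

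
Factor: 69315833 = 4139^1*16747^1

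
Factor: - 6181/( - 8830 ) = 2^( - 1)*5^ ( - 1)*7^1 = 7/10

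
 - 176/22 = -8=-8.00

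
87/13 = 6 + 9/13 = 6.69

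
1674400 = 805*2080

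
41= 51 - 10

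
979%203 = 167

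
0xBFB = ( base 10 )3067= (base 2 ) 101111111011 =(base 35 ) 2HM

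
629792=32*19681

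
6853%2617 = 1619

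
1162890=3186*365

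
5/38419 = 5/38419 = 0.00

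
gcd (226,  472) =2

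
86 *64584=5554224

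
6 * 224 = 1344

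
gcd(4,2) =2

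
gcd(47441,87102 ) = 1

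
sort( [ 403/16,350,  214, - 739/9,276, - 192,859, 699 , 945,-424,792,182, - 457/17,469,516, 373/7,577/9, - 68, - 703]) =[  -  703, - 424, - 192, - 739/9, - 68, - 457/17,  403/16,373/7,  577/9, 182, 214,276,350, 469, 516,699, 792, 859, 945] 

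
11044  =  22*502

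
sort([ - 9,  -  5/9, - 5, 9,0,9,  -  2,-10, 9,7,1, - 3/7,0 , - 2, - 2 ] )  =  [ - 10 , - 9, - 5, - 2, - 2, - 2, -5/9, - 3/7,0,0,  1, 7, 9, 9, 9] 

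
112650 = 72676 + 39974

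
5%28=5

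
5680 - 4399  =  1281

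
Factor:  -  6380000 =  - 2^5 * 5^4*11^1 *29^1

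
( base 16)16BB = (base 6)42535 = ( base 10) 5819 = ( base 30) 6dt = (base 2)1011010111011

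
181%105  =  76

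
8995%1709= 450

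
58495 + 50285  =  108780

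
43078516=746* 57746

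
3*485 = 1455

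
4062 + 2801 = 6863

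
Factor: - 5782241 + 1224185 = -4558056 = -2^3*3^1*179^1*1061^1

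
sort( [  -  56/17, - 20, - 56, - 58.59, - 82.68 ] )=[ - 82.68, - 58.59 ,- 56, - 20,  -  56/17 ] 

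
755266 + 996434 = 1751700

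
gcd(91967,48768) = 1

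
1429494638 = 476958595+952536043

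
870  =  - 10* ( - 87)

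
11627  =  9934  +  1693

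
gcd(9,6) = 3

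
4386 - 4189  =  197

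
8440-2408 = 6032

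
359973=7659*47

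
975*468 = 456300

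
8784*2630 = 23101920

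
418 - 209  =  209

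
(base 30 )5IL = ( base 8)11705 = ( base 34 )4ct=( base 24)8IL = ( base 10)5061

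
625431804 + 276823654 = 902255458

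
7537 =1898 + 5639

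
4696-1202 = 3494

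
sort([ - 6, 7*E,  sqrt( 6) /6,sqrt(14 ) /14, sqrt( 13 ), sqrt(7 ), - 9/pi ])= [ - 6 , - 9/pi, sqrt(14) /14,sqrt( 6 ) /6,sqrt(7 ),sqrt (13),7*E ]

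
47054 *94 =4423076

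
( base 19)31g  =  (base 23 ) 22E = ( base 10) 1118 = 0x45E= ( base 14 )59C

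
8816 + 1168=9984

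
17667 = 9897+7770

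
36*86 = 3096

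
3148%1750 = 1398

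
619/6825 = 619/6825  =  0.09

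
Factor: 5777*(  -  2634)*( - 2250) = 34237390500 = 2^2*3^3* 5^3*53^1*109^1*439^1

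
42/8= 21/4 = 5.25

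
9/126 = 1/14 = 0.07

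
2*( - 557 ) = -1114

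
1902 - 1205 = 697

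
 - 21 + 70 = 49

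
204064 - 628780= - 424716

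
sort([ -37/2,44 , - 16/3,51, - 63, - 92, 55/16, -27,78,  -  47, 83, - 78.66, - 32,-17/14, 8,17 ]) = [-92,- 78.66, - 63,  -  47, - 32, - 27, -37/2, - 16/3,-17/14 , 55/16,8,17, 44,51,78, 83]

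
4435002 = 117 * 37906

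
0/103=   0 =0.00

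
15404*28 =431312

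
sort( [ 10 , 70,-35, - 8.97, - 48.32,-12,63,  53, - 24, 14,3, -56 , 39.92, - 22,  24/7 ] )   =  [ - 56, - 48.32, - 35,  -  24, - 22,-12,-8.97,3, 24/7,10,14,39.92,53, 63,70 ]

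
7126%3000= 1126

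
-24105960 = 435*( - 55416 )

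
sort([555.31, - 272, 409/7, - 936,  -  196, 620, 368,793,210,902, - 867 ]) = [ - 936, - 867, - 272,- 196,409/7, 210,368,555.31, 620,793,902]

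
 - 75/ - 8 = 9 + 3/8 = 9.38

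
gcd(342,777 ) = 3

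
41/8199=41/8199 = 0.01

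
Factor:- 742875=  - 3^1*5^3*7^1 * 283^1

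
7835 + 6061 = 13896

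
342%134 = 74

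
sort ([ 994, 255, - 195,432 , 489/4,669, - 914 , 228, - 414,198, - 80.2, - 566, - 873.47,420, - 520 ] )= [ - 914, - 873.47 , - 566, - 520, - 414, - 195, - 80.2  ,  489/4,198,  228,255,420,432, 669 , 994]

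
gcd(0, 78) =78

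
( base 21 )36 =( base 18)3f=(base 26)2h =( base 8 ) 105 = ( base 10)69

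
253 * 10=2530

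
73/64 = 1 + 9/64 = 1.14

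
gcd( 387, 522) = 9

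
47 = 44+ 3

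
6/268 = 3/134 = 0.02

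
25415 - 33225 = -7810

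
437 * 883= 385871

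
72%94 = 72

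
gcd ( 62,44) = 2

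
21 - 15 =6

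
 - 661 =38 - 699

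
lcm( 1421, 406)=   2842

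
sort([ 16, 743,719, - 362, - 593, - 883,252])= [ - 883, - 593, - 362, 16, 252, 719 , 743]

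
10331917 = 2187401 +8144516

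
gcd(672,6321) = 21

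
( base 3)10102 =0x5c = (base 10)92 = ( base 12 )78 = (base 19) 4g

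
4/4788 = 1/1197=0.00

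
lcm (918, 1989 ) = 11934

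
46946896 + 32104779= 79051675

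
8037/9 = 893 = 893.00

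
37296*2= 74592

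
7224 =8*903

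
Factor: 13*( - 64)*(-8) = 6656 = 2^9*13^1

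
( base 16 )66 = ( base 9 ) 123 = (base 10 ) 102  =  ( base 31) 39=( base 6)250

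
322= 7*46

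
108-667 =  - 559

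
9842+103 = 9945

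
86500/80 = 4325/4 =1081.25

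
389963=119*3277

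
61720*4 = 246880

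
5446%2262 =922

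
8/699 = 8/699 = 0.01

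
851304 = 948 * 898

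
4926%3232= 1694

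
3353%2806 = 547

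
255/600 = 17/40 = 0.42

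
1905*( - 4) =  - 7620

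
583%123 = 91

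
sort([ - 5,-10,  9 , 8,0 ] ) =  [- 10, - 5,0,8, 9 ]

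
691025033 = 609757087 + 81267946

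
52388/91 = 575+9/13 =575.69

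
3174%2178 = 996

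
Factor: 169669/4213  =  443/11 = 11^( - 1) * 443^1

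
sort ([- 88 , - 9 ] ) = [ - 88, - 9]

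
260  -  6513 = - 6253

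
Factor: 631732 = 2^2*157933^1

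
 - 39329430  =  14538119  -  53867549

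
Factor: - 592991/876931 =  - 7^1*11^( - 1) * 29^( - 1 )*2749^( - 1)*84713^1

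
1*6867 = 6867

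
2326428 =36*64623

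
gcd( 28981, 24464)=1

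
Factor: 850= 2^1*5^2*17^1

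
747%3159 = 747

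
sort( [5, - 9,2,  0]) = [ - 9,0,2,5 ]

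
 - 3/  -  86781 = 1/28927 = 0.00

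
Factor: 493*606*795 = 2^1 *3^2 * 5^1*17^1*29^1*53^1*101^1 =237512610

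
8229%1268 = 621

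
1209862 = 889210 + 320652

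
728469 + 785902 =1514371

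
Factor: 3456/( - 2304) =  - 2^ (  -  1)*3^1 = - 3/2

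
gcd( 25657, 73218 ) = 1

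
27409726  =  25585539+1824187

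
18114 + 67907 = 86021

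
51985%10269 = 640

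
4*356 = 1424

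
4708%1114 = 252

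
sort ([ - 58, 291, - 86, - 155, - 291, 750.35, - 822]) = [- 822, - 291,-155, - 86, - 58, 291,750.35 ] 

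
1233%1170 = 63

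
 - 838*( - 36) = 30168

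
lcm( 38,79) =3002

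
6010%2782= 446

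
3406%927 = 625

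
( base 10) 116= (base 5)431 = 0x74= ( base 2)1110100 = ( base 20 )5G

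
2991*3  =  8973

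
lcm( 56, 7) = 56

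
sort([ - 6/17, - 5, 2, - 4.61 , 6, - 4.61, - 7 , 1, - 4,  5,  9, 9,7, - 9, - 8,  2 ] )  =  [-9,-8, - 7, - 5, - 4.61, - 4.61, - 4, - 6/17,1 , 2 , 2, 5,6, 7, 9 , 9 ]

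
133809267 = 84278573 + 49530694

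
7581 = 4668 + 2913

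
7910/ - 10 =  - 791/1= -791.00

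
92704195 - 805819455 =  - 713115260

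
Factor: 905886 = 2^1*3^2*59^1 * 853^1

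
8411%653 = 575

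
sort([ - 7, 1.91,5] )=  [ - 7,  1.91, 5 ] 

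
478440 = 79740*6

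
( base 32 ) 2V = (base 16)5f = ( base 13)74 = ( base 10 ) 95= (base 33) 2T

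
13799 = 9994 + 3805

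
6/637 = 6/637 = 0.01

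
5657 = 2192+3465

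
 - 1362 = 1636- 2998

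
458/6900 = 229/3450  =  0.07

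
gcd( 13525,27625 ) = 25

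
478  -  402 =76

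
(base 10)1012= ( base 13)5CB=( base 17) 389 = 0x3f4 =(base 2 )1111110100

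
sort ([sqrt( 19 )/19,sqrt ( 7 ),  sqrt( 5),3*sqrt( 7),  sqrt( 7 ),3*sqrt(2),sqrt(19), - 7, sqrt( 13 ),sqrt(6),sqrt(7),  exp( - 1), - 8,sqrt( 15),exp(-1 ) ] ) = [  -  8, - 7, sqrt( 19 )/19, exp( - 1),exp(  -  1),sqrt( 5 ) , sqrt(6), sqrt( 7) , sqrt( 7),sqrt( 7 ) , sqrt( 13 ),sqrt (15),3 * sqrt( 2 ),sqrt( 19),3*sqrt( 7) ] 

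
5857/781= 7  +  390/781 = 7.50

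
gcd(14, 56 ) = 14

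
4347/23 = 189= 189.00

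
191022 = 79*2418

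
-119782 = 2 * ( - 59891 )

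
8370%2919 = 2532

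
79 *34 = 2686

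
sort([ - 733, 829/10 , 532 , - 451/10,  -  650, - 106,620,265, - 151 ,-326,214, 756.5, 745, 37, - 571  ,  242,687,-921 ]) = [ - 921 , - 733, - 650, - 571, - 326,-151, - 106, - 451/10, 37, 829/10, 214, 242, 265, 532,620,687,745, 756.5 ] 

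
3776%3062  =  714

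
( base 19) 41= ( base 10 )77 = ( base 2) 1001101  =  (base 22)3B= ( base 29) 2J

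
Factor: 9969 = 3^1*3323^1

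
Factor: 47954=2^1 *23977^1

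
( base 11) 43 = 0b101111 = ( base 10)47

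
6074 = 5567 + 507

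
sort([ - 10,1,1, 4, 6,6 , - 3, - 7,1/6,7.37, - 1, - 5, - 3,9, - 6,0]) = [ - 10, - 7, -6, - 5,-3,-3, - 1,0,1/6, 1,1,4,6,6,  7.37,9 ] 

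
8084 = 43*188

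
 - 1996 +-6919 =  - 8915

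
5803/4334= 1 + 1469/4334 = 1.34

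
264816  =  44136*6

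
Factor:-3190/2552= - 5/4  =  -2^(-2 ) * 5^1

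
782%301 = 180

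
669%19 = 4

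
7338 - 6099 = 1239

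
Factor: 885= 3^1*5^1*59^1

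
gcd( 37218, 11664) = 6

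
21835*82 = 1790470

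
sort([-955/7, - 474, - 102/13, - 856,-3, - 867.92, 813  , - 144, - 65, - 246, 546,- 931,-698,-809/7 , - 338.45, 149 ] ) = [ - 931, - 867.92,  -  856,-698, - 474, - 338.45,-246, -144,-955/7, -809/7,-65,-102/13, -3, 149,546, 813]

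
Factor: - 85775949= -3^3*7^1 *73^1 * 6217^1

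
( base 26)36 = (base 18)4c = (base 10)84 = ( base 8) 124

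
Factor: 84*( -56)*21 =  - 2^5*3^2*7^3 = -  98784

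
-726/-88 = 33/4=8.25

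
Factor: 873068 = 2^2*7^1*31181^1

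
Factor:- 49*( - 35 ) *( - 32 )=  - 2^5*5^1*7^3 =- 54880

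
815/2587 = 815/2587=0.32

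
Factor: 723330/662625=846/775 = 2^1*3^2*  5^( - 2)*31^(-1)*47^1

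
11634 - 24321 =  - 12687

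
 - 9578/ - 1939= 4  +  1822/1939 = 4.94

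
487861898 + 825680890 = 1313542788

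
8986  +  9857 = 18843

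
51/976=51/976 = 0.05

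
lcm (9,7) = 63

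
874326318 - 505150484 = 369175834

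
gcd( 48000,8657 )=1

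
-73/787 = - 1+714/787 =- 0.09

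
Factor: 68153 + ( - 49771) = 18382= 2^1*7^1*13^1*101^1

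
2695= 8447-5752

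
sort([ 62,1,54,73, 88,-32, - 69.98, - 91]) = [-91 ,-69.98,-32, 1,54 , 62,73,88 ]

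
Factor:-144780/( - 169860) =127^1*149^( - 1) = 127/149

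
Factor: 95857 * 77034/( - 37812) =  - 1230708023/6302 = - 2^ ( - 1)*23^( - 1 )*37^1 * 137^( - 1)*347^1*95857^1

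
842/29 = 29+1/29 =29.03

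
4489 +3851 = 8340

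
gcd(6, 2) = 2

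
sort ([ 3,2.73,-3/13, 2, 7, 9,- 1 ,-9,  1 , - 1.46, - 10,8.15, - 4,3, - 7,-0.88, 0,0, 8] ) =[- 10, - 9, - 7, - 4, - 1.46, - 1, - 0.88, - 3/13, 0, 0, 1, 2 , 2.73, 3, 3, 7,8, 8.15, 9 ]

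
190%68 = 54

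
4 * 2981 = 11924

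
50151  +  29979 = 80130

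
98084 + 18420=116504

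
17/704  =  17/704=   0.02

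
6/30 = 1/5 = 0.20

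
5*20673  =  103365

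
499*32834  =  16384166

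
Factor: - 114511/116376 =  - 307/312 = - 2^( - 3) * 3^( - 1)  *  13^( -1)*307^1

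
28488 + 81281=109769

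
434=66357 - 65923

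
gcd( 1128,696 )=24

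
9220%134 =108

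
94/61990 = 47/30995 = 0.00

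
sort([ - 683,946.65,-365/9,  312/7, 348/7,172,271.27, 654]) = [ - 683,- 365/9,  312/7,348/7,172,271.27,  654,946.65]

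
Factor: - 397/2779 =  - 1/7= - 7^( - 1) 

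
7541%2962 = 1617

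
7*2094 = 14658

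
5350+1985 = 7335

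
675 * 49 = 33075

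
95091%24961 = 20208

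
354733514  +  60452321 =415185835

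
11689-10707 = 982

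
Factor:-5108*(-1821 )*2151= 2^2*3^3*239^1*607^1*1277^1 = 20007887868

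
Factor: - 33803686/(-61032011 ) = 2^1*  7^1*4133^( - 1)*14767^( - 1)*2414549^1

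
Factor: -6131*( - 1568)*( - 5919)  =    -  2^5 * 3^1*7^2 * 1973^1*6131^1  =  -56901761952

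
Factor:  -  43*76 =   -  2^2*19^1*43^1 = - 3268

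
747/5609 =747/5609 = 0.13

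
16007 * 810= 12965670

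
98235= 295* 333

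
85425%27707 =2304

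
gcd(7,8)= 1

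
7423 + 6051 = 13474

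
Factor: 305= 5^1 * 61^1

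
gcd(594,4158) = 594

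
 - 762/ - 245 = 762/245 =3.11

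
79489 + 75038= 154527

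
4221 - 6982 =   -  2761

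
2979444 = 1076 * 2769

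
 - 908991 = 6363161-7272152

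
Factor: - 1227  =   - 3^1*409^1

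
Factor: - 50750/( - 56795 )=2^1*5^2*  7^1*29^1 * 37^(-1 )*307^( - 1) = 10150/11359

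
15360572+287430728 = 302791300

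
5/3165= 1/633=0.00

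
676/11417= 676/11417 = 0.06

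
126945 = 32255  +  94690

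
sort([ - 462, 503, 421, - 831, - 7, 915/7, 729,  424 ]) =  [- 831, - 462, -7, 915/7,421, 424,503, 729]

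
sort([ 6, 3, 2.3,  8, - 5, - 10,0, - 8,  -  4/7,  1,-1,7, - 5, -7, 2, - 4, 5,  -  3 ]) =[ - 10,  -  8, - 7, - 5 , - 5, - 4, - 3,  -  1,- 4/7,0, 1, 2, 2.3, 3, 5,6, 7,8 ]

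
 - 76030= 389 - 76419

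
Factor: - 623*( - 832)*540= 279901440   =  2^8*3^3*5^1* 7^1*13^1*89^1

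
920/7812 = 230/1953 = 0.12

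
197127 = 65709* 3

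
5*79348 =396740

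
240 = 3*80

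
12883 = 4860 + 8023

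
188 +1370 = 1558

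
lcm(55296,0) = 0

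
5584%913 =106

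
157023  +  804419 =961442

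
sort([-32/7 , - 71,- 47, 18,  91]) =[-71, - 47,- 32/7,18  ,  91]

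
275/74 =275/74 = 3.72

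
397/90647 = 397/90647 = 0.00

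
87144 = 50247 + 36897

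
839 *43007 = 36082873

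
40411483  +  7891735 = 48303218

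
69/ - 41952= -1/608= -0.00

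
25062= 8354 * 3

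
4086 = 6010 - 1924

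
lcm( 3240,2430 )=9720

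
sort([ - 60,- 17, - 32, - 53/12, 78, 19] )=[-60, - 32, - 17,-53/12, 19,  78] 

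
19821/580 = 34 + 101/580  =  34.17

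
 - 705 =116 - 821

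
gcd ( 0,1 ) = 1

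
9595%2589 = 1828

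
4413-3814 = 599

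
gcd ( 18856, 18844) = 4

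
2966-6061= -3095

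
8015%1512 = 455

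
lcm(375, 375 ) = 375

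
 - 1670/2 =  - 835 =- 835.00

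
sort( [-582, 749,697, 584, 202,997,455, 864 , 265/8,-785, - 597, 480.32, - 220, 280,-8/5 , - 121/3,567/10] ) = [ - 785, - 597, - 582, - 220, - 121/3, -8/5, 265/8,567/10, 202, 280, 455,480.32,584,697,749, 864, 997]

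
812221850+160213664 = 972435514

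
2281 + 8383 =10664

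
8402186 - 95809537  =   - 87407351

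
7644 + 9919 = 17563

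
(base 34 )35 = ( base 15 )72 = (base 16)6B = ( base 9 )128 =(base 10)107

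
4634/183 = 25  +  59/183=25.32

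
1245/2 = 1245/2= 622.50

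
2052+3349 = 5401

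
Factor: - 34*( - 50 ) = 2^2*5^2*17^1 = 1700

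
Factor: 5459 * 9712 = 53017808 = 2^4*53^1*103^1 * 607^1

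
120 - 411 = - 291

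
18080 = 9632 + 8448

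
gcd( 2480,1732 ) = 4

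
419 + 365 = 784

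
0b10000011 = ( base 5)1011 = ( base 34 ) 3t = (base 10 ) 131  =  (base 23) 5g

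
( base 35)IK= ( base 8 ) 1212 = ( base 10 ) 650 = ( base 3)220002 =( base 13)3B0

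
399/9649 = 399/9649 = 0.04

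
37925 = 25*1517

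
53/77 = 53/77 = 0.69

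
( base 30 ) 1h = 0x2f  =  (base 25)1m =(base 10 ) 47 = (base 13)38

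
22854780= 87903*260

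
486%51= 27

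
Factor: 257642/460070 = 128821/230035 = 5^( - 1 )*7^2*11^1  *13^(-1 )*239^1*3539^( - 1 ) 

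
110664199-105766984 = 4897215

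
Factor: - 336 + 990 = 654  =  2^1*3^1*109^1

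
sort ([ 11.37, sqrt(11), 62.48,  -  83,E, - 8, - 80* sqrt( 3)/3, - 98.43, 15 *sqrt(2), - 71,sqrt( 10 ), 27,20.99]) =[  -  98.43  , - 83, - 71,- 80*sqrt( 3 )/3, - 8, E, sqrt(10),  sqrt( 11), 11.37,20.99,15*sqrt(2) , 27 , 62.48 ] 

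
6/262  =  3/131 = 0.02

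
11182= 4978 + 6204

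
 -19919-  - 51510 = 31591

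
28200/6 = 4700 = 4700.00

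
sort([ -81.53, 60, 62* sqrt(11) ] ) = [-81.53,60,62*sqrt( 11)]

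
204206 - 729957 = -525751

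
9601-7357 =2244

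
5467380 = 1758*3110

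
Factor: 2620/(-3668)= - 5^1*7^( - 1 )=-5/7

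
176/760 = 22/95 = 0.23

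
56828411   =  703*80837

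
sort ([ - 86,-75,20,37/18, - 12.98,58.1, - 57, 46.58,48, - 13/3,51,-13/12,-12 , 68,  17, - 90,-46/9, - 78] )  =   [ - 90,- 86, - 78, - 75, - 57,  -  12.98, - 12,-46/9, - 13/3, - 13/12, 37/18,17,20, 46.58, 48, 51, 58.1,68 ]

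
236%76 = 8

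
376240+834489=1210729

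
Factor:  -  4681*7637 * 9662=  - 345404876614 = - 2^1*7^1*31^1*151^1*1091^1*4831^1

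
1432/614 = 716/307= 2.33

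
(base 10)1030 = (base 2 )10000000110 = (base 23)1LI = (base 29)16F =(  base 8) 2006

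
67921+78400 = 146321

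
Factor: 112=2^4*7^1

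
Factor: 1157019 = 3^1*227^1*1699^1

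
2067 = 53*39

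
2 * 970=1940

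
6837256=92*74318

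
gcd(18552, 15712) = 8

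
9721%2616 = 1873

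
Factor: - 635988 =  - 2^2*3^1 *52999^1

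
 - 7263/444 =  - 17 + 95/148  =  - 16.36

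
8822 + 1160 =9982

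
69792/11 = 69792/11 = 6344.73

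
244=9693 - 9449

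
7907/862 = 7907/862 = 9.17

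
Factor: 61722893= 61722893^1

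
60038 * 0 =0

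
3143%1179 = 785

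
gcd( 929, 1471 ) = 1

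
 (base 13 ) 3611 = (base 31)7SO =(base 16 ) 1DC3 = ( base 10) 7619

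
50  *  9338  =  466900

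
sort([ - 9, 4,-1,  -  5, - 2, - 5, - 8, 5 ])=[ - 9, - 8, - 5, - 5,-2,-1,4,5 ] 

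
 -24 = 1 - 25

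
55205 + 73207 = 128412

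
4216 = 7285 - 3069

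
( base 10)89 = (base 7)155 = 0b1011001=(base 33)2n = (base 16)59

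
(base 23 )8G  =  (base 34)5U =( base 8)310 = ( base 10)200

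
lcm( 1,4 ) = 4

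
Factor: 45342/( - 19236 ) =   -  2^( - 1)*3^1*7^( - 1)*11^1 = - 33/14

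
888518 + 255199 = 1143717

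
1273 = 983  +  290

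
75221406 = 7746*9711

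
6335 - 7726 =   -  1391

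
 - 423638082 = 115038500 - 538676582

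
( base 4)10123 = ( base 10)283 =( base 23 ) c7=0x11B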